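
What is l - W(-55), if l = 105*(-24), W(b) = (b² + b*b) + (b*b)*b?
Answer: 157805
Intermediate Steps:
W(b) = b³ + 2*b² (W(b) = (b² + b²) + b²*b = 2*b² + b³ = b³ + 2*b²)
l = -2520
l - W(-55) = -2520 - (-55)²*(2 - 55) = -2520 - 3025*(-53) = -2520 - 1*(-160325) = -2520 + 160325 = 157805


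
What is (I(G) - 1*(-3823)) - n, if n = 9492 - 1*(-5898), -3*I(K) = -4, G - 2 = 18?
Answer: -34697/3 ≈ -11566.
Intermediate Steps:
G = 20 (G = 2 + 18 = 20)
I(K) = 4/3 (I(K) = -⅓*(-4) = 4/3)
n = 15390 (n = 9492 + 5898 = 15390)
(I(G) - 1*(-3823)) - n = (4/3 - 1*(-3823)) - 1*15390 = (4/3 + 3823) - 15390 = 11473/3 - 15390 = -34697/3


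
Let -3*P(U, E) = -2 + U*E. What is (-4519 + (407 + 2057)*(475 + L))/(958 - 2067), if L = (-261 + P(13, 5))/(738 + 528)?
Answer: -245885083/233999 ≈ -1050.8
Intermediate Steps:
P(U, E) = ⅔ - E*U/3 (P(U, E) = -(-2 + U*E)/3 = -(-2 + E*U)/3 = ⅔ - E*U/3)
L = -47/211 (L = (-261 + (⅔ - ⅓*5*13))/(738 + 528) = (-261 + (⅔ - 65/3))/1266 = (-261 - 21)*(1/1266) = -282*1/1266 = -47/211 ≈ -0.22275)
(-4519 + (407 + 2057)*(475 + L))/(958 - 2067) = (-4519 + (407 + 2057)*(475 - 47/211))/(958 - 2067) = (-4519 + 2464*(100178/211))/(-1109) = (-4519 + 246838592/211)*(-1/1109) = (245885083/211)*(-1/1109) = -245885083/233999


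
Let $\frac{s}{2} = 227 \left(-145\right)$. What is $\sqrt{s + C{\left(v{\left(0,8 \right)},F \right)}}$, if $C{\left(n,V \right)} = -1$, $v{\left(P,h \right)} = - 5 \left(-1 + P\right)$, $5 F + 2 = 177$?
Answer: $i \sqrt{65831} \approx 256.58 i$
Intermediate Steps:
$F = 35$ ($F = - \frac{2}{5} + \frac{1}{5} \cdot 177 = - \frac{2}{5} + \frac{177}{5} = 35$)
$v{\left(P,h \right)} = 5 - 5 P$
$s = -65830$ ($s = 2 \cdot 227 \left(-145\right) = 2 \left(-32915\right) = -65830$)
$\sqrt{s + C{\left(v{\left(0,8 \right)},F \right)}} = \sqrt{-65830 - 1} = \sqrt{-65831} = i \sqrt{65831}$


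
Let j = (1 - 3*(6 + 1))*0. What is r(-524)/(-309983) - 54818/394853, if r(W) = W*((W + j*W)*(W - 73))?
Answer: 64708050276722/122397717499 ≈ 528.67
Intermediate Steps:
j = 0 (j = (1 - 3*7)*0 = (1 - 21)*0 = -20*0 = 0)
r(W) = W²*(-73 + W) (r(W) = W*((W + 0*W)*(W - 73)) = W*((W + 0)*(-73 + W)) = W*(W*(-73 + W)) = W²*(-73 + W))
r(-524)/(-309983) - 54818/394853 = ((-524)²*(-73 - 524))/(-309983) - 54818/394853 = (274576*(-597))*(-1/309983) - 54818*1/394853 = -163921872*(-1/309983) - 54818/394853 = 163921872/309983 - 54818/394853 = 64708050276722/122397717499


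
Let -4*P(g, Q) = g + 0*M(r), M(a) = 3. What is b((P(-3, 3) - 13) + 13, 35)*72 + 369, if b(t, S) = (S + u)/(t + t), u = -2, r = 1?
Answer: 1953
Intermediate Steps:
P(g, Q) = -g/4 (P(g, Q) = -(g + 0*3)/4 = -(g + 0)/4 = -g/4)
b(t, S) = (-2 + S)/(2*t) (b(t, S) = (S - 2)/(t + t) = (-2 + S)/((2*t)) = (-2 + S)*(1/(2*t)) = (-2 + S)/(2*t))
b((P(-3, 3) - 13) + 13, 35)*72 + 369 = ((-2 + 35)/(2*((-¼*(-3) - 13) + 13)))*72 + 369 = ((½)*33/((¾ - 13) + 13))*72 + 369 = ((½)*33/(-49/4 + 13))*72 + 369 = ((½)*33/(¾))*72 + 369 = ((½)*(4/3)*33)*72 + 369 = 22*72 + 369 = 1584 + 369 = 1953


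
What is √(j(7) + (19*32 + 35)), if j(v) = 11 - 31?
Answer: √623 ≈ 24.960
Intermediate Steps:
j(v) = -20
√(j(7) + (19*32 + 35)) = √(-20 + (19*32 + 35)) = √(-20 + (608 + 35)) = √(-20 + 643) = √623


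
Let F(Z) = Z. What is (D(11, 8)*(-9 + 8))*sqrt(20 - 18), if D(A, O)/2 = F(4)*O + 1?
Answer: -66*sqrt(2) ≈ -93.338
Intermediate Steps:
D(A, O) = 2 + 8*O (D(A, O) = 2*(4*O + 1) = 2*(1 + 4*O) = 2 + 8*O)
(D(11, 8)*(-9 + 8))*sqrt(20 - 18) = ((2 + 8*8)*(-9 + 8))*sqrt(20 - 18) = ((2 + 64)*(-1))*sqrt(2) = (66*(-1))*sqrt(2) = -66*sqrt(2)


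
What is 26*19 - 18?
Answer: 476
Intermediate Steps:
26*19 - 18 = 494 - 18 = 476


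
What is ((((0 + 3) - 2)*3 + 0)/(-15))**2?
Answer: 1/25 ≈ 0.040000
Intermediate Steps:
((((0 + 3) - 2)*3 + 0)/(-15))**2 = (((3 - 2)*3 + 0)*(-1/15))**2 = ((1*3 + 0)*(-1/15))**2 = ((3 + 0)*(-1/15))**2 = (3*(-1/15))**2 = (-1/5)**2 = 1/25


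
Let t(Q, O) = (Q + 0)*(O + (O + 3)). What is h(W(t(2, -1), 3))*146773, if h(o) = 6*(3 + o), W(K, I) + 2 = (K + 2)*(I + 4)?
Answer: 25538502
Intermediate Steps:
t(Q, O) = Q*(3 + 2*O) (t(Q, O) = Q*(O + (3 + O)) = Q*(3 + 2*O))
W(K, I) = -2 + (2 + K)*(4 + I) (W(K, I) = -2 + (K + 2)*(I + 4) = -2 + (2 + K)*(4 + I))
h(o) = 18 + 6*o
h(W(t(2, -1), 3))*146773 = (18 + 6*(6 + 2*3 + 4*(2*(3 + 2*(-1))) + 3*(2*(3 + 2*(-1)))))*146773 = (18 + 6*(6 + 6 + 4*(2*(3 - 2)) + 3*(2*(3 - 2))))*146773 = (18 + 6*(6 + 6 + 4*(2*1) + 3*(2*1)))*146773 = (18 + 6*(6 + 6 + 4*2 + 3*2))*146773 = (18 + 6*(6 + 6 + 8 + 6))*146773 = (18 + 6*26)*146773 = (18 + 156)*146773 = 174*146773 = 25538502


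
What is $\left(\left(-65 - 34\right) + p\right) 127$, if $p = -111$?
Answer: $-26670$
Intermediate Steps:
$\left(\left(-65 - 34\right) + p\right) 127 = \left(\left(-65 - 34\right) - 111\right) 127 = \left(-99 - 111\right) 127 = \left(-210\right) 127 = -26670$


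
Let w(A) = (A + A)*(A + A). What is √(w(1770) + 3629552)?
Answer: 8*√252518 ≈ 4020.1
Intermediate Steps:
w(A) = 4*A² (w(A) = (2*A)*(2*A) = 4*A²)
√(w(1770) + 3629552) = √(4*1770² + 3629552) = √(4*3132900 + 3629552) = √(12531600 + 3629552) = √16161152 = 8*√252518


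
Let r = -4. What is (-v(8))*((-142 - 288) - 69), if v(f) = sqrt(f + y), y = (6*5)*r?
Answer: 1996*I*sqrt(7) ≈ 5280.9*I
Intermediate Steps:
y = -120 (y = (6*5)*(-4) = 30*(-4) = -120)
v(f) = sqrt(-120 + f) (v(f) = sqrt(f - 120) = sqrt(-120 + f))
(-v(8))*((-142 - 288) - 69) = (-sqrt(-120 + 8))*((-142 - 288) - 69) = (-sqrt(-112))*(-430 - 69) = -4*I*sqrt(7)*(-499) = 1996*I*sqrt(7)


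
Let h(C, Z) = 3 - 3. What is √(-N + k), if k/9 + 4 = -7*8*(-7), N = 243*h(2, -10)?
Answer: 6*√97 ≈ 59.093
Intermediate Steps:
h(C, Z) = 0
N = 0 (N = 243*0 = 0)
k = 3492 (k = -36 + 9*(-7*8*(-7)) = -36 + 9*(-56*(-7)) = -36 + 9*392 = -36 + 3528 = 3492)
√(-N + k) = √(-1*0 + 3492) = √(0 + 3492) = √3492 = 6*√97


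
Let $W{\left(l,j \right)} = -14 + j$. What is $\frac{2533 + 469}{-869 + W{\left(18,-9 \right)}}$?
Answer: $- \frac{1501}{446} \approx -3.3655$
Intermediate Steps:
$\frac{2533 + 469}{-869 + W{\left(18,-9 \right)}} = \frac{2533 + 469}{-869 - 23} = \frac{3002}{-869 - 23} = \frac{3002}{-892} = 3002 \left(- \frac{1}{892}\right) = - \frac{1501}{446}$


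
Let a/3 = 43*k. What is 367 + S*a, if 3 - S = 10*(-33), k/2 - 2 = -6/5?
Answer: 345491/5 ≈ 69098.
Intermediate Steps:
k = 8/5 (k = 4 + 2*(-6/5) = 4 - 12/5 = 8/5 ≈ 1.6000)
a = 1032/5 (a = 3*(43*(8/5)) = 3*(344/5) = 1032/5 ≈ 206.40)
S = 333 (S = 3 - 10*(-33) = 3 - 1*(-330) = 3 + 330 = 333)
367 + S*a = 367 + 333*(1032/5) = 367 + 343656/5 = 345491/5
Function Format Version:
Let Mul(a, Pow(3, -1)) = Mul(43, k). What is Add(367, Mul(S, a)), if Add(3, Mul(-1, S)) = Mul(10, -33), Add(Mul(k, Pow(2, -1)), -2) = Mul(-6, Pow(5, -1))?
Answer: Rational(345491, 5) ≈ 69098.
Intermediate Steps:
k = Rational(8, 5) (k = Add(4, Mul(2, Mul(-6, Pow(5, -1)))) = Add(4, Mul(2, Mul(-6, Rational(1, 5)))) = Add(4, Mul(2, Rational(-6, 5))) = Add(4, Rational(-12, 5)) = Rational(8, 5) ≈ 1.6000)
a = Rational(1032, 5) (a = Mul(3, Mul(43, Rational(8, 5))) = Mul(3, Rational(344, 5)) = Rational(1032, 5) ≈ 206.40)
S = 333 (S = Add(3, Mul(-1, Mul(10, -33))) = Add(3, Mul(-1, -330)) = Add(3, 330) = 333)
Add(367, Mul(S, a)) = Add(367, Mul(333, Rational(1032, 5))) = Add(367, Rational(343656, 5)) = Rational(345491, 5)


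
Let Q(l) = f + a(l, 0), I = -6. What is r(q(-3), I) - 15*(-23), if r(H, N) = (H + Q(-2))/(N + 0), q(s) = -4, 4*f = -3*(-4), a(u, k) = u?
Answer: 691/2 ≈ 345.50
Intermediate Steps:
f = 3 (f = (-3*(-4))/4 = (¼)*12 = 3)
Q(l) = 3 + l
r(H, N) = (1 + H)/N (r(H, N) = (H + (3 - 2))/(N + 0) = (H + 1)/N = (1 + H)/N)
r(q(-3), I) - 15*(-23) = (1 - 4)/(-6) - 15*(-23) = -⅙*(-3) + 345 = ½ + 345 = 691/2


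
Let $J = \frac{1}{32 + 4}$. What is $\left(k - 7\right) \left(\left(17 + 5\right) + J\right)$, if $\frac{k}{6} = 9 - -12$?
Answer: $\frac{94367}{36} \approx 2621.3$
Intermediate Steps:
$k = 126$ ($k = 6 \left(9 - -12\right) = 6 \left(9 + 12\right) = 6 \cdot 21 = 126$)
$J = \frac{1}{36} \approx 0.027778$
$\left(k - 7\right) \left(\left(17 + 5\right) + J\right) = \left(126 - 7\right) \left(\left(17 + 5\right) + \frac{1}{36}\right) = 119 \left(22 + \frac{1}{36}\right) = 119 \cdot \frac{793}{36} = \frac{94367}{36}$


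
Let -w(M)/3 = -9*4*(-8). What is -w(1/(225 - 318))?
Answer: 864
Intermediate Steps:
w(M) = -864 (w(M) = -3*(-9*4)*(-8) = -(-108)*(-8) = -3*288 = -864)
-w(1/(225 - 318)) = -1*(-864) = 864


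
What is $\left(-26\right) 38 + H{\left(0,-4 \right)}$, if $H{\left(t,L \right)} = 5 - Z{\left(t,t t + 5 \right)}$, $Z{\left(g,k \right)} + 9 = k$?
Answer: $-979$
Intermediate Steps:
$Z{\left(g,k \right)} = -9 + k$
$H{\left(t,L \right)} = 9 - t^{2}$ ($H{\left(t,L \right)} = 5 - \left(-9 + \left(t t + 5\right)\right) = 5 - \left(-9 + \left(t^{2} + 5\right)\right) = 5 - \left(-9 + \left(5 + t^{2}\right)\right) = 5 - \left(-4 + t^{2}\right) = 9 - t^{2}$)
$\left(-26\right) 38 + H{\left(0,-4 \right)} = \left(-26\right) 38 + \left(9 - 0^{2}\right) = -988 + \left(9 - 0\right) = -988 + \left(9 + 0\right) = -988 + 9 = -979$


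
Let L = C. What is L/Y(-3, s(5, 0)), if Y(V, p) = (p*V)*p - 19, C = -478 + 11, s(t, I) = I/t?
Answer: 467/19 ≈ 24.579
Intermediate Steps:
C = -467
Y(V, p) = -19 + V*p**2 (Y(V, p) = (V*p)*p - 19 = V*p**2 - 19 = -19 + V*p**2)
L = -467
L/Y(-3, s(5, 0)) = -467/(-19 - 3*(0/5)**2) = -467/(-19 - 3*(0*(1/5))**2) = -467/(-19 - 3*0**2) = -467/(-19 - 3*0) = -467/(-19 + 0) = -467/(-19) = -467*(-1/19) = 467/19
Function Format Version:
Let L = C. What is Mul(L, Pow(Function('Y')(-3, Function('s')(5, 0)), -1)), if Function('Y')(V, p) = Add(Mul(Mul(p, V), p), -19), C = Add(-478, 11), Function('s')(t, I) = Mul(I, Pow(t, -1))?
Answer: Rational(467, 19) ≈ 24.579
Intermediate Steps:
C = -467
Function('Y')(V, p) = Add(-19, Mul(V, Pow(p, 2))) (Function('Y')(V, p) = Add(Mul(Mul(V, p), p), -19) = Add(Mul(V, Pow(p, 2)), -19) = Add(-19, Mul(V, Pow(p, 2))))
L = -467
Mul(L, Pow(Function('Y')(-3, Function('s')(5, 0)), -1)) = Mul(-467, Pow(Add(-19, Mul(-3, Pow(Mul(0, Pow(5, -1)), 2))), -1)) = Mul(-467, Pow(Add(-19, Mul(-3, Pow(Mul(0, Rational(1, 5)), 2))), -1)) = Mul(-467, Pow(Add(-19, Mul(-3, Pow(0, 2))), -1)) = Mul(-467, Pow(Add(-19, Mul(-3, 0)), -1)) = Mul(-467, Pow(Add(-19, 0), -1)) = Mul(-467, Pow(-19, -1)) = Mul(-467, Rational(-1, 19)) = Rational(467, 19)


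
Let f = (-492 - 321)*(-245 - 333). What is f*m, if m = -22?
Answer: -10338108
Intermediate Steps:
f = 469914 (f = -813*(-578) = 469914)
f*m = 469914*(-22) = -10338108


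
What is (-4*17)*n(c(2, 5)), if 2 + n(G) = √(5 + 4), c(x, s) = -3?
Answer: -68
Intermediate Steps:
n(G) = 1 (n(G) = -2 + √(5 + 4) = -2 + √9 = -2 + 3 = 1)
(-4*17)*n(c(2, 5)) = -4*17*1 = -68*1 = -68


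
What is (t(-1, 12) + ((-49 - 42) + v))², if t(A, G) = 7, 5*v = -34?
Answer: 206116/25 ≈ 8244.6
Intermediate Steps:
v = -34/5 (v = (⅕)*(-34) = -34/5 ≈ -6.8000)
(t(-1, 12) + ((-49 - 42) + v))² = (7 + ((-49 - 42) - 34/5))² = (7 + (-91 - 34/5))² = (7 - 489/5)² = (-454/5)² = 206116/25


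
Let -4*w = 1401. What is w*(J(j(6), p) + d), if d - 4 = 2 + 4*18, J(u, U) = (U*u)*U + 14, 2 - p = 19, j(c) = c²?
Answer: -3676224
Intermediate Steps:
w = -1401/4 (w = -¼*1401 = -1401/4 ≈ -350.25)
p = -17 (p = 2 - 1*19 = 2 - 19 = -17)
J(u, U) = 14 + u*U² (J(u, U) = u*U² + 14 = 14 + u*U²)
d = 78 (d = 4 + (2 + 4*18) = 4 + (2 + 72) = 4 + 74 = 78)
w*(J(j(6), p) + d) = -1401*((14 + 6²*(-17)²) + 78)/4 = -1401*((14 + 36*289) + 78)/4 = -1401*((14 + 10404) + 78)/4 = -1401*(10418 + 78)/4 = -1401/4*10496 = -3676224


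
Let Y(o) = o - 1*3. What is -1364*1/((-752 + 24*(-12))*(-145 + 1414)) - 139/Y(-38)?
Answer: 45875641/13527540 ≈ 3.3913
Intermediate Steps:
Y(o) = -3 + o (Y(o) = o - 3 = -3 + o)
-1364*1/((-752 + 24*(-12))*(-145 + 1414)) - 139/Y(-38) = -1364*1/((-752 + 24*(-12))*(-145 + 1414)) - 139/(-3 - 38) = -1364*1/(1269*(-752 - 288)) - 139/(-41) = -1364/(1269*(-1040)) - 139*(-1/41) = -1364/(-1319760) + 139/41 = -1364*(-1/1319760) + 139/41 = 341/329940 + 139/41 = 45875641/13527540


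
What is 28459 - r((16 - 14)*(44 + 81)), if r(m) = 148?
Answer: 28311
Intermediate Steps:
28459 - r((16 - 14)*(44 + 81)) = 28459 - 1*148 = 28459 - 148 = 28311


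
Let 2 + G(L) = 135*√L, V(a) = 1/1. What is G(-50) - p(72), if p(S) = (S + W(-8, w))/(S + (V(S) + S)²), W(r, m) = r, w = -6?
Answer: -10866/5401 + 675*I*√2 ≈ -2.0118 + 954.59*I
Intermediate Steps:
V(a) = 1
p(S) = (-8 + S)/(S + (1 + S)²) (p(S) = (S - 8)/(S + (1 + S)²) = (-8 + S)/(S + (1 + S)²))
G(L) = -2 + 135*√L
G(-50) - p(72) = (-2 + 135*√(-50)) - (-8 + 72)/(72 + (1 + 72)²) = (-2 + 135*(5*I*√2)) - 64/(72 + 73²) = (-2 + 675*I*√2) - 64/(72 + 5329) = (-2 + 675*I*√2) - 64/5401 = -10866/5401 + 675*I*√2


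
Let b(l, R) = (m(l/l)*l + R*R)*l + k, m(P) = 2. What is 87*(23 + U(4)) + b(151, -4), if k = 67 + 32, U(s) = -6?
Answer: 49596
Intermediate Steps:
k = 99
b(l, R) = 99 + l*(R² + 2*l) (b(l, R) = (2*l + R*R)*l + 99 = (2*l + R²)*l + 99 = (R² + 2*l)*l + 99 = l*(R² + 2*l) + 99 = 99 + l*(R² + 2*l))
87*(23 + U(4)) + b(151, -4) = 87*(23 - 6) + (99 + 2*151² + 151*(-4)²) = 87*17 + (99 + 2*22801 + 151*16) = 1479 + (99 + 45602 + 2416) = 1479 + 48117 = 49596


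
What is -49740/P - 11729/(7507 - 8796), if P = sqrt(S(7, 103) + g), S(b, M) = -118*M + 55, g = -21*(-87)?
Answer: 11729/1289 + 4145*I*sqrt(642)/214 ≈ 9.0993 + 490.77*I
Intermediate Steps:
g = 1827
S(b, M) = 55 - 118*M
P = 4*I*sqrt(642) (P = sqrt((55 - 118*103) + 1827) = sqrt((55 - 12154) + 1827) = sqrt(-12099 + 1827) = sqrt(-10272) = 4*I*sqrt(642) ≈ 101.35*I)
-49740/P - 11729/(7507 - 8796) = -49740*(-I*sqrt(642)/2568) - 11729/(7507 - 8796) = -(-4145)*I*sqrt(642)/214 - 11729/(-1289) = 4145*I*sqrt(642)/214 - 11729*(-1/1289) = 4145*I*sqrt(642)/214 + 11729/1289 = 11729/1289 + 4145*I*sqrt(642)/214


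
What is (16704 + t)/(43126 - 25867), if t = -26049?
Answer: -3115/5753 ≈ -0.54146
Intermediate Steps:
(16704 + t)/(43126 - 25867) = (16704 - 26049)/(43126 - 25867) = -9345/17259 = -9345*1/17259 = -3115/5753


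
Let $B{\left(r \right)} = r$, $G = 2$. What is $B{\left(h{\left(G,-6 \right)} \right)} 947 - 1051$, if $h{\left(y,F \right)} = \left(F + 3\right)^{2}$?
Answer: $7472$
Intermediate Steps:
$h{\left(y,F \right)} = \left(3 + F\right)^{2}$
$B{\left(h{\left(G,-6 \right)} \right)} 947 - 1051 = \left(3 - 6\right)^{2} \cdot 947 - 1051 = \left(-3\right)^{2} \cdot 947 - 1051 = 9 \cdot 947 - 1051 = 8523 - 1051 = 7472$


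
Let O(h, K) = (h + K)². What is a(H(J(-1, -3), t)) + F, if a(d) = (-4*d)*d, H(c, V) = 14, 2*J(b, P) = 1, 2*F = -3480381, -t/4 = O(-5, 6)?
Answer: -3481949/2 ≈ -1.7410e+6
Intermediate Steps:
O(h, K) = (K + h)²
t = -4 (t = -4*(6 - 5)² = -4*1² = -4*1 = -4)
F = -3480381/2 (F = (½)*(-3480381) = -3480381/2 ≈ -1.7402e+6)
J(b, P) = ½ (J(b, P) = (½)*1 = ½)
a(d) = -4*d²
a(H(J(-1, -3), t)) + F = -4*14² - 3480381/2 = -4*196 - 3480381/2 = -784 - 3480381/2 = -3481949/2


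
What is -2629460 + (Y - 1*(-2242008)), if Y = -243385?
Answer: -630837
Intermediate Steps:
-2629460 + (Y - 1*(-2242008)) = -2629460 + (-243385 - 1*(-2242008)) = -2629460 + (-243385 + 2242008) = -2629460 + 1998623 = -630837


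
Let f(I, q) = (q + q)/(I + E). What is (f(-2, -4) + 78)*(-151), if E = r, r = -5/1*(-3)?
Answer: -151906/13 ≈ -11685.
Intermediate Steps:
r = 15 (r = -5*1*(-3) = -5*(-3) = 15)
E = 15
f(I, q) = 2*q/(15 + I) (f(I, q) = (q + q)/(I + 15) = (2*q)/(15 + I) = 2*q/(15 + I))
(f(-2, -4) + 78)*(-151) = (2*(-4)/(15 - 2) + 78)*(-151) = (2*(-4)/13 + 78)*(-151) = (2*(-4)*(1/13) + 78)*(-151) = (-8/13 + 78)*(-151) = (1006/13)*(-151) = -151906/13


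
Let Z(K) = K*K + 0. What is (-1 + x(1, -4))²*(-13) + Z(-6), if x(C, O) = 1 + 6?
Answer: -432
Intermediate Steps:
Z(K) = K² (Z(K) = K² + 0 = K²)
x(C, O) = 7
(-1 + x(1, -4))²*(-13) + Z(-6) = (-1 + 7)²*(-13) + (-6)² = 6²*(-13) + 36 = 36*(-13) + 36 = -468 + 36 = -432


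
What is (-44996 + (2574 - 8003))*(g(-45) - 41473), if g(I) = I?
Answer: 2093545150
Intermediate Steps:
(-44996 + (2574 - 8003))*(g(-45) - 41473) = (-44996 + (2574 - 8003))*(-45 - 41473) = (-44996 - 5429)*(-41518) = -50425*(-41518) = 2093545150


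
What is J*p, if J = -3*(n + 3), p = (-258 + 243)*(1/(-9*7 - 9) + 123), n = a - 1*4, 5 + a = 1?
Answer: -221375/8 ≈ -27672.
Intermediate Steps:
a = -4 (a = -5 + 1 = -4)
n = -8 (n = -4 - 1*4 = -4 - 4 = -8)
p = -44275/24 (p = -15*(1/(-63 - 9) + 123) = -15*(1/(-72) + 123) = -15*(-1/72 + 123) = -15*8855/72 = -44275/24 ≈ -1844.8)
J = 15 (J = -3*(-8 + 3) = -3*(-5) = 15)
J*p = 15*(-44275/24) = -221375/8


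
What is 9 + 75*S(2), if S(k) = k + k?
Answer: 309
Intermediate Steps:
S(k) = 2*k
9 + 75*S(2) = 9 + 75*(2*2) = 9 + 75*4 = 9 + 300 = 309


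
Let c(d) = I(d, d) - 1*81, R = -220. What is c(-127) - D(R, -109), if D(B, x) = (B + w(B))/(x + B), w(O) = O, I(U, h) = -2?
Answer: -27747/329 ≈ -84.337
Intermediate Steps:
c(d) = -83 (c(d) = -2 - 1*81 = -2 - 81 = -83)
D(B, x) = 2*B/(B + x) (D(B, x) = (B + B)/(x + B) = (2*B)/(B + x) = 2*B/(B + x))
c(-127) - D(R, -109) = -83 - 2*(-220)/(-220 - 109) = -83 - 2*(-220)/(-329) = -83 - 2*(-220)*(-1)/329 = -83 - 1*440/329 = -83 - 440/329 = -27747/329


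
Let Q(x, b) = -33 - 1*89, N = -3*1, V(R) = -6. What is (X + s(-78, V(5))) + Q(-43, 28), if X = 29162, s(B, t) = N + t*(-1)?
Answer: 29043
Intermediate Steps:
N = -3
Q(x, b) = -122 (Q(x, b) = -33 - 89 = -122)
s(B, t) = -3 - t (s(B, t) = -3 + t*(-1) = -3 - t)
(X + s(-78, V(5))) + Q(-43, 28) = (29162 + (-3 - 1*(-6))) - 122 = (29162 + (-3 + 6)) - 122 = (29162 + 3) - 122 = 29165 - 122 = 29043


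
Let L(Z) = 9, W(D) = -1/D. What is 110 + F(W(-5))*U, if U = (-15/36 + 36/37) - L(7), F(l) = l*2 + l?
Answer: 77651/740 ≈ 104.93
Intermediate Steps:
F(l) = 3*l (F(l) = 2*l + l = 3*l)
U = -3749/444 (U = (-15/36 + 36/37) - 1*9 = (-15*1/36 + 36*(1/37)) - 9 = (-5/12 + 36/37) - 9 = 247/444 - 9 = -3749/444 ≈ -8.4437)
110 + F(W(-5))*U = 110 + (3*(-1/(-5)))*(-3749/444) = 110 + (3*(-1*(-1/5)))*(-3749/444) = 110 + (3*(1/5))*(-3749/444) = 110 + (3/5)*(-3749/444) = 110 - 3749/740 = 77651/740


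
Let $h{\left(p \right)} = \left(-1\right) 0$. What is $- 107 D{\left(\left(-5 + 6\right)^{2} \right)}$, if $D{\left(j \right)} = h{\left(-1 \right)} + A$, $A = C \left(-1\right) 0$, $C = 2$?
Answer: $0$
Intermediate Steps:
$h{\left(p \right)} = 0$
$A = 0$ ($A = 2 \left(-1\right) 0 = \left(-2\right) 0 = 0$)
$D{\left(j \right)} = 0$ ($D{\left(j \right)} = 0 + 0 = 0$)
$- 107 D{\left(\left(-5 + 6\right)^{2} \right)} = \left(-107\right) 0 = 0$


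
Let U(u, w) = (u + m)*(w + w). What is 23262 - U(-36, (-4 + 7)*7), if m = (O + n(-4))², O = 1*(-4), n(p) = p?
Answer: 22086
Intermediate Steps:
O = -4
m = 64 (m = (-4 - 4)² = (-8)² = 64)
U(u, w) = 2*w*(64 + u) (U(u, w) = (u + 64)*(w + w) = (64 + u)*(2*w) = 2*w*(64 + u))
23262 - U(-36, (-4 + 7)*7) = 23262 - 2*(-4 + 7)*7*(64 - 36) = 23262 - 2*3*7*28 = 23262 - 2*21*28 = 23262 - 1*1176 = 23262 - 1176 = 22086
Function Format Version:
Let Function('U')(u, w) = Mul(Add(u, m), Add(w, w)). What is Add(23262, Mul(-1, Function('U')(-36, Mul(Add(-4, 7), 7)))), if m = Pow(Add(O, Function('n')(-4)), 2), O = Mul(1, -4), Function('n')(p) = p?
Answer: 22086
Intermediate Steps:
O = -4
m = 64 (m = Pow(Add(-4, -4), 2) = Pow(-8, 2) = 64)
Function('U')(u, w) = Mul(2, w, Add(64, u)) (Function('U')(u, w) = Mul(Add(u, 64), Add(w, w)) = Mul(Add(64, u), Mul(2, w)) = Mul(2, w, Add(64, u)))
Add(23262, Mul(-1, Function('U')(-36, Mul(Add(-4, 7), 7)))) = Add(23262, Mul(-1, Mul(2, Mul(Add(-4, 7), 7), Add(64, -36)))) = Add(23262, Mul(-1, Mul(2, Mul(3, 7), 28))) = Add(23262, Mul(-1, Mul(2, 21, 28))) = Add(23262, Mul(-1, 1176)) = Add(23262, -1176) = 22086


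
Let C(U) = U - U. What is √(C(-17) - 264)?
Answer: 2*I*√66 ≈ 16.248*I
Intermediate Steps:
C(U) = 0
√(C(-17) - 264) = √(0 - 264) = √(-264) = 2*I*√66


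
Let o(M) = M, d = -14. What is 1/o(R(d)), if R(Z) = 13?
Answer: 1/13 ≈ 0.076923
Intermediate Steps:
1/o(R(d)) = 1/13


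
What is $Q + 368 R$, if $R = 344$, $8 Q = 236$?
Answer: $\frac{253243}{2} \approx 1.2662 \cdot 10^{5}$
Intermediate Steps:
$Q = \frac{59}{2}$ ($Q = \frac{1}{8} \cdot 236 = \frac{59}{2} \approx 29.5$)
$Q + 368 R = \frac{59}{2} + 368 \cdot 344 = \frac{59}{2} + 126592 = \frac{253243}{2}$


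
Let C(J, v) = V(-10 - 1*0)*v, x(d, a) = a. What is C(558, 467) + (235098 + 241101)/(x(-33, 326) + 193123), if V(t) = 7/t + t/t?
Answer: 91928013/644830 ≈ 142.56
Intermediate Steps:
V(t) = 1 + 7/t (V(t) = 7/t + 1 = 1 + 7/t)
C(J, v) = 3*v/10 (C(J, v) = ((7 + (-10 - 1*0))/(-10 - 1*0))*v = ((7 + (-10 + 0))/(-10 + 0))*v = ((7 - 10)/(-10))*v = (-1/10*(-3))*v = 3*v/10)
C(558, 467) + (235098 + 241101)/(x(-33, 326) + 193123) = (3/10)*467 + (235098 + 241101)/(326 + 193123) = 1401/10 + 476199/193449 = 1401/10 + 476199*(1/193449) = 1401/10 + 158733/64483 = 91928013/644830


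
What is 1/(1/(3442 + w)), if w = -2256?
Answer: 1186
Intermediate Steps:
1/(1/(3442 + w)) = 1/(1/(3442 - 2256)) = 1/(1/1186) = 1186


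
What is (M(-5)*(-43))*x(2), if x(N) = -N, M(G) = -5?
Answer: -430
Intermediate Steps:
(M(-5)*(-43))*x(2) = (-5*(-43))*(-1*2) = 215*(-2) = -430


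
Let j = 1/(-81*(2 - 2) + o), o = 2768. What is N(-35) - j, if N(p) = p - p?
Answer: -1/2768 ≈ -0.00036127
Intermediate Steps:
j = 1/2768 (j = 1/(-81*(2 - 2) + 2768) = 1/(-81*0 + 2768) = 1/(0 + 2768) = 1/2768 ≈ 0.00036127)
N(p) = 0
N(-35) - j = 0 - 1*1/2768 = 0 - 1/2768 = -1/2768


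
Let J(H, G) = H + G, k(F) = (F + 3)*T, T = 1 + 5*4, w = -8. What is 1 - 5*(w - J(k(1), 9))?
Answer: 506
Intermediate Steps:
T = 21 (T = 1 + 20 = 21)
k(F) = 63 + 21*F (k(F) = (F + 3)*21 = (3 + F)*21 = 63 + 21*F)
J(H, G) = G + H
1 - 5*(w - J(k(1), 9)) = 1 - 5*(-8 - (9 + (63 + 21*1))) = 1 - 5*(-8 - (9 + (63 + 21))) = 1 - 5*(-8 - (9 + 84)) = 1 - 5*(-8 - 1*93) = 1 - 5*(-8 - 93) = 1 - 5*(-101) = 1 + 505 = 506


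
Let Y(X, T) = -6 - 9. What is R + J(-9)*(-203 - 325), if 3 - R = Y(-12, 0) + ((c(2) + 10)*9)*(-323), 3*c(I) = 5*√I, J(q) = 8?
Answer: 24864 + 4845*√2 ≈ 31716.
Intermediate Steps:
c(I) = 5*√I/3 (c(I) = (5*√I)/3 = 5*√I/3)
Y(X, T) = -15
R = 29088 + 4845*√2 (R = 3 - (-15 + ((5*√2/3 + 10)*9)*(-323)) = 3 - (-15 + ((10 + 5*√2/3)*9)*(-323)) = 3 - (-15 + (90 + 15*√2)*(-323)) = 3 - (-15 + (-29070 - 4845*√2)) = 3 - (-29085 - 4845*√2) = 3 + (29085 + 4845*√2) = 29088 + 4845*√2 ≈ 35940.)
R + J(-9)*(-203 - 325) = (29088 + 4845*√2) + 8*(-203 - 325) = (29088 + 4845*√2) + 8*(-528) = (29088 + 4845*√2) - 4224 = 24864 + 4845*√2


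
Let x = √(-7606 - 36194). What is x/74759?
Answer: 10*I*√438/74759 ≈ 0.0027995*I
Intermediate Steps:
x = 10*I*√438 (x = √(-43800) = 10*I*√438 ≈ 209.28*I)
x/74759 = (10*I*√438)/74759 = (10*I*√438)*(1/74759) = 10*I*√438/74759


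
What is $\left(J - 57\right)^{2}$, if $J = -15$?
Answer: $5184$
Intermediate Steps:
$\left(J - 57\right)^{2} = \left(-15 - 57\right)^{2} = \left(-72\right)^{2} = 5184$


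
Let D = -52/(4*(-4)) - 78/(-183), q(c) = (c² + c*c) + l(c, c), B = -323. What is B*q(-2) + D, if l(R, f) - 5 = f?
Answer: -866035/244 ≈ -3549.3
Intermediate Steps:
l(R, f) = 5 + f
q(c) = 5 + c + 2*c² (q(c) = (c² + c*c) + (5 + c) = (c² + c²) + (5 + c) = 2*c² + (5 + c) = 5 + c + 2*c²)
D = 897/244 (D = -52/(-16) - 78*(-1/183) = -52*(-1/16) + 26/61 = 13/4 + 26/61 = 897/244 ≈ 3.6762)
B*q(-2) + D = -323*(5 - 2 + 2*(-2)²) + 897/244 = -323*(5 - 2 + 2*4) + 897/244 = -323*(5 - 2 + 8) + 897/244 = -323*11 + 897/244 = -3553 + 897/244 = -866035/244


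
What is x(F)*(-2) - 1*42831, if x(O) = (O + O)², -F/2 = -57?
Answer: -146799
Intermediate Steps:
F = 114 (F = -2*(-57) = 114)
x(O) = 4*O² (x(O) = (2*O)² = 4*O²)
x(F)*(-2) - 1*42831 = (4*114²)*(-2) - 1*42831 = (4*12996)*(-2) - 42831 = 51984*(-2) - 42831 = -103968 - 42831 = -146799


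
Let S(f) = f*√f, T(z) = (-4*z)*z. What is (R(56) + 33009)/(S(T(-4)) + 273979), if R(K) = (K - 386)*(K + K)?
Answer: -1082491029/75064754585 - 2022912*I/75064754585 ≈ -0.014421 - 2.6949e-5*I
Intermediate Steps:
T(z) = -4*z²
S(f) = f^(3/2)
R(K) = 2*K*(-386 + K) (R(K) = (-386 + K)*(2*K) = 2*K*(-386 + K))
(R(56) + 33009)/(S(T(-4)) + 273979) = (2*56*(-386 + 56) + 33009)/((-4*(-4)²)^(3/2) + 273979) = (2*56*(-330) + 33009)/((-4*16)^(3/2) + 273979) = (-36960 + 33009)/((-64)^(3/2) + 273979) = -3951/(-512*I + 273979) = -3951*(273979 + 512*I)/75064754585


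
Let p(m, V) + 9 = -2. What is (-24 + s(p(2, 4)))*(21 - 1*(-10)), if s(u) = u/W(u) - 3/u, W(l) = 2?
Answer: -19933/22 ≈ -906.04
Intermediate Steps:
p(m, V) = -11 (p(m, V) = -9 - 2 = -11)
s(u) = u/2 - 3/u
(-24 + s(p(2, 4)))*(21 - 1*(-10)) = (-24 + ((½)*(-11) - 3/(-11)))*(21 - 1*(-10)) = (-24 + (-11/2 - 3*(-1/11)))*(21 + 10) = (-24 + (-11/2 + 3/11))*31 = (-24 - 115/22)*31 = -643/22*31 = -19933/22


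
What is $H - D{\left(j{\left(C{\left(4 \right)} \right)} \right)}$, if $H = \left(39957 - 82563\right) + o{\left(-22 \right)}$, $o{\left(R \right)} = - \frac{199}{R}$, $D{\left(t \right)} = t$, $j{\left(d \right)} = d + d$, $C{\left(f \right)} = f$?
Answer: $- \frac{937309}{22} \approx -42605.0$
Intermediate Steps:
$j{\left(d \right)} = 2 d$
$H = - \frac{937133}{22}$ ($H = \left(39957 - 82563\right) - \frac{199}{-22} = -42606 - - \frac{199}{22} = -42606 + \frac{199}{22} = - \frac{937133}{22} \approx -42597.0$)
$H - D{\left(j{\left(C{\left(4 \right)} \right)} \right)} = - \frac{937133}{22} - 2 \cdot 4 = - \frac{937133}{22} - 8 = - \frac{937309}{22}$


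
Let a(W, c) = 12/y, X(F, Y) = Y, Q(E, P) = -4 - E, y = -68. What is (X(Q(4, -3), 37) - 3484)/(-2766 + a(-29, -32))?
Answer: 6511/5225 ≈ 1.2461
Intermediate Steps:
a(W, c) = -3/17 (a(W, c) = 12/(-68) = 12*(-1/68) = -3/17)
(X(Q(4, -3), 37) - 3484)/(-2766 + a(-29, -32)) = (37 - 3484)/(-2766 - 3/17) = -3447/(-47025/17) = -3447*(-17/47025) = 6511/5225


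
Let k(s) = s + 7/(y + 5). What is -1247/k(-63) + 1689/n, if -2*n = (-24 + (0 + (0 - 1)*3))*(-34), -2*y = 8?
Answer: 159263/8568 ≈ 18.588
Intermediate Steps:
y = -4 (y = -½*8 = -4)
k(s) = 7 + s (k(s) = s + 7/(-4 + 5) = s + 7/1 = s + 7*1 = s + 7 = 7 + s)
n = -459 (n = -(-24 + (0 + (0 - 1)*3))*(-34)/2 = -(-24 + (0 - 1*3))*(-34)/2 = -(-24 + (0 - 3))*(-34)/2 = -(-24 - 3)*(-34)/2 = -(-27)*(-34)/2 = -½*918 = -459)
-1247/k(-63) + 1689/n = -1247/(7 - 63) + 1689/(-459) = -1247/(-56) + 1689*(-1/459) = -1247*(-1/56) - 563/153 = 1247/56 - 563/153 = 159263/8568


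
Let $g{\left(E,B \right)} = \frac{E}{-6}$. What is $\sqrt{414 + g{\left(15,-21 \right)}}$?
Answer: $\frac{\sqrt{1646}}{2} \approx 20.285$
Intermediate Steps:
$g{\left(E,B \right)} = - \frac{E}{6}$ ($g{\left(E,B \right)} = E \left(- \frac{1}{6}\right) = - \frac{E}{6}$)
$\sqrt{414 + g{\left(15,-21 \right)}} = \sqrt{414 - \frac{5}{2}} = \sqrt{\frac{823}{2}} = \frac{\sqrt{1646}}{2}$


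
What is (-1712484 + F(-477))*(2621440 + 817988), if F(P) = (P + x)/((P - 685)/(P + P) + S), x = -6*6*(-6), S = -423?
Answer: -592500857240361582/100595 ≈ -5.8900e+12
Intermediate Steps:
x = 216 (x = -36*(-6) = 216)
F(P) = (216 + P)/(-423 + (-685 + P)/(2*P)) (F(P) = (P + 216)/((P - 685)/(P + P) - 423) = (216 + P)/((-685 + P)/((2*P)) - 423) = (216 + P)/((-685 + P)*(1/(2*P)) - 423) = (216 + P)/((-685 + P)/(2*P) - 423) = (216 + P)/(-423 + (-685 + P)/(2*P)))
(-1712484 + F(-477))*(2621440 + 817988) = (-1712484 + (⅖)*(-477)*(216 - 477)/(-137 - 169*(-477)))*(2621440 + 817988) = (-1712484 + (⅖)*(-477)*(-261)/(-137 + 80613))*3439428 = (-1712484 + (⅖)*(-477)*(-261)/80476)*3439428 = (-1712484 + (⅖)*(-477)*(1/80476)*(-261))*3439428 = (-1712484 + 124497/201190)*3439428 = -344534531463/201190*3439428 = -592500857240361582/100595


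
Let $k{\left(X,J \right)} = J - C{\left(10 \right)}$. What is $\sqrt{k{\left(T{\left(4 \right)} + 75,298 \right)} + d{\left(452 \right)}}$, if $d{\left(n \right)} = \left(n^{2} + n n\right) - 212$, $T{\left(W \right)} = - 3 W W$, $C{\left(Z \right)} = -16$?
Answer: $\sqrt{408710} \approx 639.3$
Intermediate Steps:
$T{\left(W \right)} = - 3 W^{2}$
$k{\left(X,J \right)} = 16 + J$ ($k{\left(X,J \right)} = J - -16 = J + 16 = 16 + J$)
$d{\left(n \right)} = -212 + 2 n^{2}$ ($d{\left(n \right)} = \left(n^{2} + n^{2}\right) - 212 = 2 n^{2} - 212 = -212 + 2 n^{2}$)
$\sqrt{k{\left(T{\left(4 \right)} + 75,298 \right)} + d{\left(452 \right)}} = \sqrt{\left(16 + 298\right) - \left(212 - 2 \cdot 452^{2}\right)} = \sqrt{314 + \left(-212 + 2 \cdot 204304\right)} = \sqrt{314 + \left(-212 + 408608\right)} = \sqrt{314 + 408396} = \sqrt{408710}$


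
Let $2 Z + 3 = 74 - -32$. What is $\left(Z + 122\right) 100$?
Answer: $17350$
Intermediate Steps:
$Z = \frac{103}{2}$ ($Z = - \frac{3}{2} + \frac{74 - -32}{2} = - \frac{3}{2} + \frac{74 + 32}{2} = - \frac{3}{2} + \frac{1}{2} \cdot 106 = - \frac{3}{2} + 53 = \frac{103}{2} \approx 51.5$)
$\left(Z + 122\right) 100 = \left(\frac{103}{2} + 122\right) 100 = \frac{347}{2} \cdot 100 = 17350$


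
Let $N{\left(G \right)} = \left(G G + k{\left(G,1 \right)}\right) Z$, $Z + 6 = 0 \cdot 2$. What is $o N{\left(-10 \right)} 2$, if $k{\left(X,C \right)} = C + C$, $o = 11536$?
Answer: $-14120064$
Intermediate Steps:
$k{\left(X,C \right)} = 2 C$
$Z = -6$ ($Z = -6 + 0 \cdot 2 = -6 + 0 = -6$)
$N{\left(G \right)} = -12 - 6 G^{2}$ ($N{\left(G \right)} = \left(G G + 2 \cdot 1\right) \left(-6\right) = \left(G^{2} + 2\right) \left(-6\right) = \left(2 + G^{2}\right) \left(-6\right) = -12 - 6 G^{2}$)
$o N{\left(-10 \right)} 2 = 11536 \left(-12 - 6 \left(-10\right)^{2}\right) 2 = 11536 \left(-12 - 600\right) 2 = 11536 \left(\left(-612\right) 2\right) = 11536 \left(-1224\right) = -14120064$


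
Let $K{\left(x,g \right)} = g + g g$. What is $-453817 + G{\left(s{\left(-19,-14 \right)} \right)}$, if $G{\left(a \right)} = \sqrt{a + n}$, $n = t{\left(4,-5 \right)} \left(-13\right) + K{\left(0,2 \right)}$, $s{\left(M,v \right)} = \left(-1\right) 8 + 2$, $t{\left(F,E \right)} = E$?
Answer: $-453817 + \sqrt{65} \approx -4.5381 \cdot 10^{5}$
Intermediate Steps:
$s{\left(M,v \right)} = -6$ ($s{\left(M,v \right)} = -8 + 2 = -6$)
$K{\left(x,g \right)} = g + g^{2}$
$n = 71$ ($n = \left(-5\right) \left(-13\right) + 2 \left(1 + 2\right) = 65 + 2 \cdot 3 = 65 + 6 = 71$)
$G{\left(a \right)} = \sqrt{71 + a}$ ($G{\left(a \right)} = \sqrt{a + 71} = \sqrt{71 + a}$)
$-453817 + G{\left(s{\left(-19,-14 \right)} \right)} = -453817 + \sqrt{71 - 6} = -453817 + \sqrt{65}$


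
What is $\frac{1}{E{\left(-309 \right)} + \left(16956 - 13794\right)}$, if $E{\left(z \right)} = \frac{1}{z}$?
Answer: $\frac{309}{977057} \approx 0.00031626$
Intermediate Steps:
$\frac{1}{E{\left(-309 \right)} + \left(16956 - 13794\right)} = \frac{1}{\frac{1}{-309} + \left(16956 - 13794\right)} = \frac{1}{- \frac{1}{309} + \left(16956 - 13794\right)} = \frac{1}{- \frac{1}{309} + 3162} = \frac{1}{\frac{977057}{309}} = \frac{309}{977057}$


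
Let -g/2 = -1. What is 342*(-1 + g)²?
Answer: 342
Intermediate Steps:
g = 2 (g = -2*(-1) = 2)
342*(-1 + g)² = 342*(-1 + 2)² = 342*1² = 342*1 = 342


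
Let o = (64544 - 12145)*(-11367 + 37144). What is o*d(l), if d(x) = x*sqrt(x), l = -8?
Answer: -21611024368*I*sqrt(2) ≈ -3.0563e+10*I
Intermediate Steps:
d(x) = x**(3/2)
o = 1350689023 (o = 52399*25777 = 1350689023)
o*d(l) = 1350689023*(-8)**(3/2) = 1350689023*(-16*I*sqrt(2)) = -21611024368*I*sqrt(2)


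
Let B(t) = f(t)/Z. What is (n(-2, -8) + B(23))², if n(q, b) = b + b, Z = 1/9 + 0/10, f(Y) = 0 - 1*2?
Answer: 1156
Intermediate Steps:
f(Y) = -2 (f(Y) = 0 - 2 = -2)
Z = ⅑ (Z = 1*(⅑) + 0*(⅒) = ⅑ + 0 = ⅑ ≈ 0.11111)
n(q, b) = 2*b
B(t) = -18 (B(t) = -2/⅑ = -2*9 = -18)
(n(-2, -8) + B(23))² = (2*(-8) - 18)² = (-16 - 18)² = (-34)² = 1156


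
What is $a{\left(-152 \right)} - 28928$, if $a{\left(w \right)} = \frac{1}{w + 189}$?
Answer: $- \frac{1070335}{37} \approx -28928.0$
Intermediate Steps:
$a{\left(w \right)} = \frac{1}{189 + w}$
$a{\left(-152 \right)} - 28928 = \frac{1}{189 - 152} - 28928 = \frac{1}{37} - 28928 = - \frac{1070335}{37}$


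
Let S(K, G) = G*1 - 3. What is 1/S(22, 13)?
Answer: ⅒ ≈ 0.10000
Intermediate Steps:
S(K, G) = -3 + G (S(K, G) = G - 3 = -3 + G)
1/S(22, 13) = 1/(-3 + 13) = 1/10 = ⅒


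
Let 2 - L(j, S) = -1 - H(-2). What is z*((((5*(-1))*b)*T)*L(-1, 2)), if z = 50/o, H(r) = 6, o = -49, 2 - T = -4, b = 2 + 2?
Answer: 54000/49 ≈ 1102.0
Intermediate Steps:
b = 4
T = 6 (T = 2 - 1*(-4) = 2 + 4 = 6)
L(j, S) = 9 (L(j, S) = 2 - (-1 - 1*6) = 2 - (-1 - 6) = 2 - 1*(-7) = 2 + 7 = 9)
z = -50/49 (z = 50/(-49) = 50*(-1/49) = -50/49 ≈ -1.0204)
z*((((5*(-1))*b)*T)*L(-1, 2)) = -50*((5*(-1))*4)*6*9/49 = -50*-5*4*6*9/49 = -50*(-20*6)*9/49 = -(-6000)*9/49 = -50/49*(-1080) = 54000/49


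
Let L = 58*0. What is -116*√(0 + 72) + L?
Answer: -696*√2 ≈ -984.29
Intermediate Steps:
L = 0
-116*√(0 + 72) + L = -116*√(0 + 72) + 0 = -696*√2 + 0 = -696*√2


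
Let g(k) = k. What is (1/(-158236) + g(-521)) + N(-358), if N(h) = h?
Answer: -139089445/158236 ≈ -879.00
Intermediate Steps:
(1/(-158236) + g(-521)) + N(-358) = (1/(-158236) - 521) - 358 = (-1/158236 - 521) - 358 = -82440957/158236 - 358 = -139089445/158236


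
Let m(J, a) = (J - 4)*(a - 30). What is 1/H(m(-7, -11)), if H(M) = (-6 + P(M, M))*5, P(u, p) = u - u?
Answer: -1/30 ≈ -0.033333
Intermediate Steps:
P(u, p) = 0
m(J, a) = (-30 + a)*(-4 + J) (m(J, a) = (-4 + J)*(-30 + a) = (-30 + a)*(-4 + J))
H(M) = -30 (H(M) = (-6 + 0)*5 = -6*5 = -30)
1/H(m(-7, -11)) = 1/(-30) = -1/30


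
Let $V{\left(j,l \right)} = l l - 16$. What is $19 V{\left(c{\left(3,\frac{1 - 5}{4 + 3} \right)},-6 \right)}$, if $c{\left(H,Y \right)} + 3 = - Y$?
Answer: $380$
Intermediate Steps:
$c{\left(H,Y \right)} = -3 - Y$
$V{\left(j,l \right)} = -16 + l^{2}$ ($V{\left(j,l \right)} = l^{2} - 16 = -16 + l^{2}$)
$19 V{\left(c{\left(3,\frac{1 - 5}{4 + 3} \right)},-6 \right)} = 19 \left(-16 + \left(-6\right)^{2}\right) = 19 \left(-16 + 36\right) = 19 \cdot 20 = 380$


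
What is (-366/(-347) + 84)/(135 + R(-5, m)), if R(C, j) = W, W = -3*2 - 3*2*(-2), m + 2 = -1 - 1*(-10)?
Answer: 9838/16309 ≈ 0.60322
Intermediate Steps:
m = 7 (m = -2 + (-1 - 1*(-10)) = -2 + (-1 + 10) = -2 + 9 = 7)
W = 6 (W = -6 - 6*(-2) = -6 + 12 = 6)
R(C, j) = 6
(-366/(-347) + 84)/(135 + R(-5, m)) = (-366/(-347) + 84)/(135 + 6) = (-366*(-1/347) + 84)/141 = (366/347 + 84)*(1/141) = (29514/347)*(1/141) = 9838/16309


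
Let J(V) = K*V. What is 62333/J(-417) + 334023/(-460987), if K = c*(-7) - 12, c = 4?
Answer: 23163199031/7689263160 ≈ 3.0124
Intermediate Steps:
K = -40 (K = 4*(-7) - 12 = -28 - 12 = -40)
J(V) = -40*V
62333/J(-417) + 334023/(-460987) = 62333/((-40*(-417))) + 334023/(-460987) = 62333/16680 + 334023*(-1/460987) = 62333*(1/16680) - 334023/460987 = 62333/16680 - 334023/460987 = 23163199031/7689263160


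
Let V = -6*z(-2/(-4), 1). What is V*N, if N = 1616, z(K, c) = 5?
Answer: -48480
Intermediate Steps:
V = -30 (V = -6*5 = -30)
V*N = -30*1616 = -48480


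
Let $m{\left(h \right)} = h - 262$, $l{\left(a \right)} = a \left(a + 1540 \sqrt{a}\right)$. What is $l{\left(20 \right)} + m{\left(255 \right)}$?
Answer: $393 + 61600 \sqrt{5} \approx 1.3813 \cdot 10^{5}$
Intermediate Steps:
$m{\left(h \right)} = -262 + h$ ($m{\left(h \right)} = h - 262 = -262 + h$)
$l{\left(20 \right)} + m{\left(255 \right)} = \left(20^{2} + 1540 \cdot 20^{\frac{3}{2}}\right) + \left(-262 + 255\right) = \left(400 + 1540 \cdot 40 \sqrt{5}\right) - 7 = \left(400 + 61600 \sqrt{5}\right) - 7 = 393 + 61600 \sqrt{5}$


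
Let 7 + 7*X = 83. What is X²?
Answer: 5776/49 ≈ 117.88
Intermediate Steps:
X = 76/7 (X = -1 + (⅐)*83 = -1 + 83/7 = 76/7 ≈ 10.857)
X² = (76/7)² = 5776/49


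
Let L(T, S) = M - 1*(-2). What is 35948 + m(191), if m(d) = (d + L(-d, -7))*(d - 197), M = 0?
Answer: 34790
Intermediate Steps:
L(T, S) = 2 (L(T, S) = 0 - 1*(-2) = 0 + 2 = 2)
m(d) = (-197 + d)*(2 + d) (m(d) = (d + 2)*(d - 197) = (2 + d)*(-197 + d) = (-197 + d)*(2 + d))
35948 + m(191) = 35948 + (-394 + 191² - 195*191) = 35948 + (-394 + 36481 - 37245) = 35948 - 1158 = 34790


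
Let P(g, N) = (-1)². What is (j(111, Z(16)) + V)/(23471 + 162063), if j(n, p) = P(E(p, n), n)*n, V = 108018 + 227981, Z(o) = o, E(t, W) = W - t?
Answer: 168055/92767 ≈ 1.8116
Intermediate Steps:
P(g, N) = 1
V = 335999
j(n, p) = n (j(n, p) = 1*n = n)
(j(111, Z(16)) + V)/(23471 + 162063) = (111 + 335999)/(23471 + 162063) = 336110/185534 = 336110*(1/185534) = 168055/92767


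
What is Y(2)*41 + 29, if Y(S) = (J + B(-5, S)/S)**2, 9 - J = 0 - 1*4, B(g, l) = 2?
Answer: 8065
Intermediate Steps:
J = 13 (J = 9 - (0 - 1*4) = 9 - (0 - 4) = 9 - 1*(-4) = 9 + 4 = 13)
Y(S) = (13 + 2/S)**2
Y(2)*41 + 29 = ((2 + 13*2)**2/2**2)*41 + 29 = ((2 + 26)**2/4)*41 + 29 = ((1/4)*28**2)*41 + 29 = ((1/4)*784)*41 + 29 = 196*41 + 29 = 8036 + 29 = 8065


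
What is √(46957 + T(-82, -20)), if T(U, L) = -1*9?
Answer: 22*√97 ≈ 216.67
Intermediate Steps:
T(U, L) = -9
√(46957 + T(-82, -20)) = √(46957 - 9) = √46948 = 22*√97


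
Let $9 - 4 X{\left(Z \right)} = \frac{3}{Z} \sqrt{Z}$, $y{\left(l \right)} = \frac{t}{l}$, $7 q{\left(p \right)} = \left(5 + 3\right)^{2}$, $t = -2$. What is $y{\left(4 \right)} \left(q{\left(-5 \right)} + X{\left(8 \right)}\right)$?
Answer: $- \frac{319}{56} + \frac{3 \sqrt{2}}{32} \approx -5.5638$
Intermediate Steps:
$q{\left(p \right)} = \frac{64}{7}$ ($q{\left(p \right)} = \frac{\left(5 + 3\right)^{2}}{7} = \frac{8^{2}}{7} = \frac{1}{7} \cdot 64 = \frac{64}{7}$)
$y{\left(l \right)} = - \frac{2}{l}$
$X{\left(Z \right)} = \frac{9}{4} - \frac{3}{4 \sqrt{Z}}$ ($X{\left(Z \right)} = \frac{9}{4} - \frac{\frac{3}{Z} \sqrt{Z}}{4} = \frac{9}{4} - \frac{3 \frac{1}{\sqrt{Z}}}{4} = \frac{9}{4} - \frac{3}{4 \sqrt{Z}}$)
$y{\left(4 \right)} \left(q{\left(-5 \right)} + X{\left(8 \right)}\right) = - \frac{2}{4} \left(\frac{64}{7} + \left(\frac{9}{4} - \frac{3}{4 \cdot 2 \sqrt{2}}\right)\right) = \left(-2\right) \frac{1}{4} \left(\frac{64}{7} + \left(\frac{9}{4} - \frac{3 \frac{\sqrt{2}}{4}}{4}\right)\right) = - \frac{\frac{64}{7} + \left(\frac{9}{4} - \frac{3 \sqrt{2}}{16}\right)}{2} = - \frac{\frac{319}{28} - \frac{3 \sqrt{2}}{16}}{2} = - \frac{319}{56} + \frac{3 \sqrt{2}}{32}$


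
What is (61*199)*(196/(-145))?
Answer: -2379244/145 ≈ -16409.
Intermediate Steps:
(61*199)*(196/(-145)) = 12139*(196*(-1/145)) = 12139*(-196/145) = -2379244/145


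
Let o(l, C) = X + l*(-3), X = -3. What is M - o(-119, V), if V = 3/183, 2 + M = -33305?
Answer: -33661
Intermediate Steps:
M = -33307 (M = -2 - 33305 = -33307)
V = 1/61 (V = 3*(1/183) = 1/61 ≈ 0.016393)
o(l, C) = -3 - 3*l (o(l, C) = -3 + l*(-3) = -3 - 3*l)
M - o(-119, V) = -33307 - (-3 - 3*(-119)) = -33307 - (-3 + 357) = -33307 - 1*354 = -33307 - 354 = -33661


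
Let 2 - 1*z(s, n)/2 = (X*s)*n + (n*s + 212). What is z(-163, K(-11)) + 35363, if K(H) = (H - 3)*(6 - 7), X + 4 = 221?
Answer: 1029895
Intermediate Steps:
X = 217 (X = -4 + 221 = 217)
K(H) = 3 - H (K(H) = (-3 + H)*(-1) = 3 - H)
z(s, n) = -420 - 436*n*s (z(s, n) = 4 - 2*((217*s)*n + (n*s + 212)) = 4 - 2*(217*n*s + (212 + n*s)) = 4 - 2*(212 + 218*n*s) = 4 + (-424 - 436*n*s) = -420 - 436*n*s)
z(-163, K(-11)) + 35363 = (-420 - 436*(3 - 1*(-11))*(-163)) + 35363 = (-420 - 436*(3 + 11)*(-163)) + 35363 = (-420 - 436*14*(-163)) + 35363 = (-420 + 994952) + 35363 = 994532 + 35363 = 1029895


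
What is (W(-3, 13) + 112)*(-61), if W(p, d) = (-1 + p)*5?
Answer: -5612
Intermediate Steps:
W(p, d) = -5 + 5*p
(W(-3, 13) + 112)*(-61) = ((-5 + 5*(-3)) + 112)*(-61) = ((-5 - 15) + 112)*(-61) = (-20 + 112)*(-61) = 92*(-61) = -5612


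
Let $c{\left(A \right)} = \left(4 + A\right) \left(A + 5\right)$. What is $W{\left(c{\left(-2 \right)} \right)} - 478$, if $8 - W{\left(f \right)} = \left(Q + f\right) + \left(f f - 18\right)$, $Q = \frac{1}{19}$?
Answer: $- \frac{9387}{19} \approx -494.05$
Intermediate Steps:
$Q = \frac{1}{19} \approx 0.052632$
$c{\left(A \right)} = \left(4 + A\right) \left(5 + A\right)$
$W{\left(f \right)} = \frac{493}{19} - f - f^{2}$ ($W{\left(f \right)} = 8 - \left(\left(\frac{1}{19} + f\right) + \left(f f - 18\right)\right) = 8 - \left(\left(\frac{1}{19} + f\right) + \left(f^{2} - 18\right)\right) = 8 - \left(\left(\frac{1}{19} + f\right) + \left(-18 + f^{2}\right)\right) = 8 - \left(- \frac{341}{19} + f + f^{2}\right) = \frac{493}{19} - f - f^{2}$)
$W{\left(c{\left(-2 \right)} \right)} - 478 = \left(\frac{493}{19} - \left(20 + \left(-2\right)^{2} + 9 \left(-2\right)\right) - \left(20 + \left(-2\right)^{2} + 9 \left(-2\right)\right)^{2}\right) - 478 = \left(\frac{493}{19} - \left(20 + 4 - 18\right) - \left(20 + 4 - 18\right)^{2}\right) - 478 = \left(\frac{493}{19} - 6 - 6^{2}\right) - 478 = \left(\frac{493}{19} - 6 - 36\right) - 478 = - \frac{305}{19} - 478 = - \frac{9387}{19}$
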